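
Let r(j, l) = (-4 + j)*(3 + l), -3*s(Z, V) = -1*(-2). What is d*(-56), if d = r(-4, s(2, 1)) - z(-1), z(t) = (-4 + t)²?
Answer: 7336/3 ≈ 2445.3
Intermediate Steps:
s(Z, V) = -⅔ (s(Z, V) = -(-1)*(-2)/3 = -⅓*2 = -⅔)
d = -131/3 (d = (-12 - 4*(-⅔) + 3*(-4) - 4*(-⅔)) - (-4 - 1)² = (-12 + 8/3 - 12 + 8/3) - 1*(-5)² = -56/3 - 1*25 = -56/3 - 25 = -131/3 ≈ -43.667)
d*(-56) = -131/3*(-56) = 7336/3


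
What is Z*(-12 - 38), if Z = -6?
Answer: 300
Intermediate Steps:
Z*(-12 - 38) = -6*(-12 - 38) = -6*(-50) = 300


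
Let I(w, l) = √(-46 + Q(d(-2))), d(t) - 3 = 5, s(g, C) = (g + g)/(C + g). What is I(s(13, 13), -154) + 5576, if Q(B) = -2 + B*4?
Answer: 5576 + 4*I ≈ 5576.0 + 4.0*I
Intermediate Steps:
s(g, C) = 2*g/(C + g) (s(g, C) = (2*g)/(C + g) = 2*g/(C + g))
d(t) = 8 (d(t) = 3 + 5 = 8)
Q(B) = -2 + 4*B
I(w, l) = 4*I (I(w, l) = √(-46 + (-2 + 4*8)) = √(-46 + (-2 + 32)) = √(-46 + 30) = √(-16) = 4*I)
I(s(13, 13), -154) + 5576 = 4*I + 5576 = 5576 + 4*I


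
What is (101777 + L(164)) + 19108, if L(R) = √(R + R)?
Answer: 120885 + 2*√82 ≈ 1.2090e+5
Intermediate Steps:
L(R) = √2*√R (L(R) = √(2*R) = √2*√R)
(101777 + L(164)) + 19108 = (101777 + √2*√164) + 19108 = (101777 + √2*(2*√41)) + 19108 = (101777 + 2*√82) + 19108 = 120885 + 2*√82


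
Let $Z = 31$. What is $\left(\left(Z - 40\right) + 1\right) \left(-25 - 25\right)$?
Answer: $400$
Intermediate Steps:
$\left(\left(Z - 40\right) + 1\right) \left(-25 - 25\right) = \left(\left(31 - 40\right) + 1\right) \left(-25 - 25\right) = \left(-9 + 1\right) \left(-50\right) = \left(-8\right) \left(-50\right) = 400$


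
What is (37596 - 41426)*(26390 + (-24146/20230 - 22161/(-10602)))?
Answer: -361314468541009/3574641 ≈ -1.0108e+8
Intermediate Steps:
(37596 - 41426)*(26390 + (-24146/20230 - 22161/(-10602))) = -3830*(26390 + (-24146*1/20230 - 22161*(-1/10602))) = -3830*(26390 + (-12073/10115 + 7387/3534)) = -3830*(26390 + 32053523/35746410) = -3830*943379813423/35746410 = -361314468541009/3574641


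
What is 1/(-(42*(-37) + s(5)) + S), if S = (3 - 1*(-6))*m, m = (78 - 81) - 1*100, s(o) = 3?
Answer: 1/624 ≈ 0.0016026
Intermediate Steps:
m = -103 (m = -3 - 100 = -103)
S = -927 (S = (3 - 1*(-6))*(-103) = (3 + 6)*(-103) = 9*(-103) = -927)
1/(-(42*(-37) + s(5)) + S) = 1/(-(42*(-37) + 3) - 927) = 1/(-(-1554 + 3) - 927) = 1/(-1*(-1551) - 927) = 1/(1551 - 927) = 1/624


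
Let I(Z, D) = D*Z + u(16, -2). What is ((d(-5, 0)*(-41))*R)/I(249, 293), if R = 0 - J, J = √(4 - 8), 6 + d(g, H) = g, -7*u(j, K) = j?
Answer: -6314*I/510683 ≈ -0.012364*I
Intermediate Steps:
u(j, K) = -j/7
d(g, H) = -6 + g
J = 2*I (J = √(-4) = 2*I ≈ 2.0*I)
I(Z, D) = -16/7 + D*Z (I(Z, D) = D*Z - ⅐*16 = D*Z - 16/7 = -16/7 + D*Z)
R = -2*I (R = 0 - 2*I = -2*I ≈ -2.0*I)
((d(-5, 0)*(-41))*R)/I(249, 293) = (((-6 - 5)*(-41))*(-2*I))/(-16/7 + 293*249) = ((-11*(-41))*(-2*I))/(-16/7 + 72957) = (451*(-2*I))/(510683/7) = -902*I*(7/510683) = -6314*I/510683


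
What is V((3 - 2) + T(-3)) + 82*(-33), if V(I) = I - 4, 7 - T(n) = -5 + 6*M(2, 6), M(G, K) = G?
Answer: -2709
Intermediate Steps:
T(n) = 0 (T(n) = 7 - (-5 + 6*2) = 7 - (-5 + 12) = 7 - 1*7 = 7 - 7 = 0)
V(I) = -4 + I
V((3 - 2) + T(-3)) + 82*(-33) = (-4 + ((3 - 2) + 0)) + 82*(-33) = (-4 + (1 + 0)) - 2706 = (-4 + 1) - 2706 = -3 - 2706 = -2709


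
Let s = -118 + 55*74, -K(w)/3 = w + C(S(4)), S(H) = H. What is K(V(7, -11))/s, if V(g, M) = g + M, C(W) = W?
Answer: 0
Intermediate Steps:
V(g, M) = M + g
K(w) = -12 - 3*w (K(w) = -3*(w + 4) = -3*(4 + w) = -12 - 3*w)
s = 3952 (s = -118 + 4070 = 3952)
K(V(7, -11))/s = (-12 - 3*(-11 + 7))/3952 = (-12 - 3*(-4))*(1/3952) = (-12 + 12)*(1/3952) = 0*(1/3952) = 0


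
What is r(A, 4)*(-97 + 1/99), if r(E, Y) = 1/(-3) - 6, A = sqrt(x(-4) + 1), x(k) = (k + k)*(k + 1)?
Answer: 182438/297 ≈ 614.27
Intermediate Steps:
x(k) = 2*k*(1 + k) (x(k) = (2*k)*(1 + k) = 2*k*(1 + k))
A = 5 (A = sqrt(2*(-4)*(1 - 4) + 1) = sqrt(2*(-4)*(-3) + 1) = sqrt(24 + 1) = sqrt(25) = 5)
r(E, Y) = -19/3 (r(E, Y) = -1/3 - 6 = -19/3)
r(A, 4)*(-97 + 1/99) = -19*(-97 + 1/99)/3 = -19/3*(-9602/99) = 182438/297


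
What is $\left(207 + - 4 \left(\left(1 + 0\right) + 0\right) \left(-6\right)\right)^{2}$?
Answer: $53361$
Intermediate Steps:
$\left(207 + - 4 \left(\left(1 + 0\right) + 0\right) \left(-6\right)\right)^{2} = \left(207 + - 4 \left(1 + 0\right) \left(-6\right)\right)^{2} = \left(207 + \left(-4\right) 1 \left(-6\right)\right)^{2} = \left(207 - -24\right)^{2} = \left(207 + 24\right)^{2} = 231^{2} = 53361$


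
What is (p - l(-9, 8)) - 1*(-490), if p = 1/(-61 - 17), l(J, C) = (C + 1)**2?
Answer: 31901/78 ≈ 408.99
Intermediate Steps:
l(J, C) = (1 + C)**2
p = -1/78 (p = 1/(-78) = -1/78 ≈ -0.012821)
(p - l(-9, 8)) - 1*(-490) = (-1/78 - (1 + 8)**2) - 1*(-490) = (-1/78 - 1*9**2) + 490 = (-1/78 - 1*81) + 490 = (-1/78 - 81) + 490 = -6319/78 + 490 = 31901/78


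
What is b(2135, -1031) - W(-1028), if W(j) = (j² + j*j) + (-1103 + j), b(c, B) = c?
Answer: -2109302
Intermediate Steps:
W(j) = -1103 + j + 2*j² (W(j) = (j² + j²) + (-1103 + j) = 2*j² + (-1103 + j) = -1103 + j + 2*j²)
b(2135, -1031) - W(-1028) = 2135 - (-1103 - 1028 + 2*(-1028)²) = 2135 - (-1103 - 1028 + 2*1056784) = 2135 - (-1103 - 1028 + 2113568) = 2135 - 1*2111437 = 2135 - 2111437 = -2109302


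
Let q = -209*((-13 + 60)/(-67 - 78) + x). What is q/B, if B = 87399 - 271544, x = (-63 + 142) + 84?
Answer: 4929892/26701025 ≈ 0.18463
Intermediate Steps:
x = 163 (x = 79 + 84 = 163)
B = -184145
q = -4929892/145 (q = -209*((-13 + 60)/(-67 - 78) + 163) = -209*(47/(-145) + 163) = -209*(47*(-1/145) + 163) = -209*(-47/145 + 163) = -209*23588/145 = -4929892/145 ≈ -33999.)
q/B = -4929892/145/(-184145) = -4929892/145*(-1/184145) = 4929892/26701025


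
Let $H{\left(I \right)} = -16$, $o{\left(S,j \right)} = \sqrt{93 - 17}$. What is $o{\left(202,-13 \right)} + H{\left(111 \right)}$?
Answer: $-16 + 2 \sqrt{19} \approx -7.2822$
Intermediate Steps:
$o{\left(S,j \right)} = 2 \sqrt{19}$ ($o{\left(S,j \right)} = \sqrt{76} = 2 \sqrt{19}$)
$o{\left(202,-13 \right)} + H{\left(111 \right)} = 2 \sqrt{19} - 16 = -16 + 2 \sqrt{19}$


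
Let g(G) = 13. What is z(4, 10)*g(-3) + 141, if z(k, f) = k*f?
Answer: 661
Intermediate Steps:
z(k, f) = f*k
z(4, 10)*g(-3) + 141 = (10*4)*13 + 141 = 40*13 + 141 = 520 + 141 = 661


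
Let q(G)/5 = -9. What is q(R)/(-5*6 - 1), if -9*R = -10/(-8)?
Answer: 45/31 ≈ 1.4516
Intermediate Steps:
R = -5/36 (R = -(-10)/(9*(-8)) = -(-10)*(-1)/(9*8) = -⅑*5/4 = -5/36 ≈ -0.13889)
q(G) = -45 (q(G) = 5*(-9) = -45)
q(R)/(-5*6 - 1) = -45/(-5*6 - 1) = -45/(-30 - 1) = -45/(-31) = -45*(-1/31) = 45/31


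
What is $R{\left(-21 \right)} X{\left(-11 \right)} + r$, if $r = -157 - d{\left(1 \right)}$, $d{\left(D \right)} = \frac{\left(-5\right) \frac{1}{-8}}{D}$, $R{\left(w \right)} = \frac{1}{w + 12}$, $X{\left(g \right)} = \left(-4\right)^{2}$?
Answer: $- \frac{11477}{72} \approx -159.4$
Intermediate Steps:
$X{\left(g \right)} = 16$
$R{\left(w \right)} = \frac{1}{12 + w}$
$d{\left(D \right)} = \frac{5}{8 D}$ ($d{\left(D \right)} = \frac{\left(-5\right) \left(- \frac{1}{8}\right)}{D} = \frac{5}{8 D}$)
$r = - \frac{1261}{8}$ ($r = -157 - \frac{5}{8 \cdot 1} = -157 - \frac{5}{8} \cdot 1 = -157 - \frac{5}{8} = - \frac{1261}{8} \approx -157.63$)
$R{\left(-21 \right)} X{\left(-11 \right)} + r = \frac{1}{12 - 21} \cdot 16 - \frac{1261}{8} = \frac{1}{-9} \cdot 16 - \frac{1261}{8} = \left(- \frac{1}{9}\right) 16 - \frac{1261}{8} = - \frac{16}{9} - \frac{1261}{8} = - \frac{11477}{72}$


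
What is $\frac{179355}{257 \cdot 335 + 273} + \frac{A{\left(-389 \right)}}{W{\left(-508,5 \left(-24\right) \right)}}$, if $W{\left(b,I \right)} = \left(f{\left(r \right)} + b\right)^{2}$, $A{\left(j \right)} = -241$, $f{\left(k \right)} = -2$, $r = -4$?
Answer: $\frac{11657355203}{5616079200} \approx 2.0757$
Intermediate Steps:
$W{\left(b,I \right)} = \left(-2 + b\right)^{2}$
$\frac{179355}{257 \cdot 335 + 273} + \frac{A{\left(-389 \right)}}{W{\left(-508,5 \left(-24\right) \right)}} = \frac{179355}{257 \cdot 335 + 273} - \frac{241}{\left(-2 - 508\right)^{2}} = \frac{179355}{86095 + 273} - \frac{241}{\left(-510\right)^{2}} = \frac{179355}{86368} - \frac{241}{260100} = \frac{11657355203}{5616079200}$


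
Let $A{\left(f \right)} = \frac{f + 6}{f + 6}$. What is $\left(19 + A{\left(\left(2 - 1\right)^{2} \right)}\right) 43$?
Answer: $860$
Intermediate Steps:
$A{\left(f \right)} = 1$ ($A{\left(f \right)} = \frac{6 + f}{6 + f} = 1$)
$\left(19 + A{\left(\left(2 - 1\right)^{2} \right)}\right) 43 = \left(19 + 1\right) 43 = 20 \cdot 43 = 860$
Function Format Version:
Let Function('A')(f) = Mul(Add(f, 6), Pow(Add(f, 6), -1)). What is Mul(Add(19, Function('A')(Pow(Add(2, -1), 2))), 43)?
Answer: 860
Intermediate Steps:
Function('A')(f) = 1 (Function('A')(f) = Mul(Add(6, f), Pow(Add(6, f), -1)) = 1)
Mul(Add(19, Function('A')(Pow(Add(2, -1), 2))), 43) = Mul(Add(19, 1), 43) = Mul(20, 43) = 860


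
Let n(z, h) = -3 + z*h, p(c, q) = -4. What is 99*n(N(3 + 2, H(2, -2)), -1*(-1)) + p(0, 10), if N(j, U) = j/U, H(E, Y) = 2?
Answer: -107/2 ≈ -53.500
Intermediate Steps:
n(z, h) = -3 + h*z
99*n(N(3 + 2, H(2, -2)), -1*(-1)) + p(0, 10) = 99*(-3 + (-1*(-1))*((3 + 2)/2)) - 4 = 99*(-3 + 1*(5*(½))) - 4 = 99*(-3 + 1*(5/2)) - 4 = 99*(-3 + 5/2) - 4 = 99*(-½) - 4 = -99/2 - 4 = -107/2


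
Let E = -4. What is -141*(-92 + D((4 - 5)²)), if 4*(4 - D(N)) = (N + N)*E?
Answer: 12126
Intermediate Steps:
D(N) = 4 + 2*N (D(N) = 4 - (N + N)*(-4)/4 = 4 - 2*N*(-4)/4 = 4 - (-2)*N = 4 + 2*N)
-141*(-92 + D((4 - 5)²)) = -141*(-92 + (4 + 2*(4 - 5)²)) = -141*(-92 + (4 + 2*(-1)²)) = -141*(-92 + (4 + 2*1)) = -141*(-92 + (4 + 2)) = -141*(-92 + 6) = -141*(-86) = 12126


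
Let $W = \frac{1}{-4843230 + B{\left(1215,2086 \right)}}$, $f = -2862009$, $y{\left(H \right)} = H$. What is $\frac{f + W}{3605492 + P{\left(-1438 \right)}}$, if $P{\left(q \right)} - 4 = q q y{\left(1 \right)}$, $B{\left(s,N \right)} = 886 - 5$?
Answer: $- \frac{6929423209571}{13736146137830} \approx -0.50447$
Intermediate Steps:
$B{\left(s,N \right)} = 881$
$W = - \frac{1}{4842349}$ ($W = \frac{1}{-4843230 + 881} = \frac{1}{-4842349} = - \frac{1}{4842349} \approx -2.0651 \cdot 10^{-7}$)
$P{\left(q \right)} = 4 + q^{2}$ ($P{\left(q \right)} = 4 + q q 1 = 4 + q^{2} \cdot 1 = 4 + q^{2}$)
$\frac{f + W}{3605492 + P{\left(-1438 \right)}} = \frac{-2862009 - \frac{1}{4842349}}{3605492 + \left(4 + \left(-1438\right)^{2}\right)} = - \frac{13858846419142}{4842349 \left(3605492 + \left(4 + 2067844\right)\right)} = - \frac{13858846419142}{4842349 \left(3605492 + 2067848\right)} = - \frac{13858846419142}{4842349 \cdot 5673340} = \left(- \frac{13858846419142}{4842349}\right) \frac{1}{5673340} = - \frac{6929423209571}{13736146137830}$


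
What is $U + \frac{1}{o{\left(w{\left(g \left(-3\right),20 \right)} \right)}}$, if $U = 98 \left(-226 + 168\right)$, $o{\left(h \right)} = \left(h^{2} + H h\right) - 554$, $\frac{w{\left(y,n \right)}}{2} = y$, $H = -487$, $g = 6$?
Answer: $- \frac{103869415}{18274} \approx -5684.0$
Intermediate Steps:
$w{\left(y,n \right)} = 2 y$
$o{\left(h \right)} = -554 + h^{2} - 487 h$ ($o{\left(h \right)} = \left(h^{2} - 487 h\right) - 554 = -554 + h^{2} - 487 h$)
$U = -5684$ ($U = 98 \left(-58\right) = -5684$)
$U + \frac{1}{o{\left(w{\left(g \left(-3\right),20 \right)} \right)}} = -5684 + \frac{1}{-554 + \left(2 \cdot 6 \left(-3\right)\right)^{2} - 487 \cdot 2 \cdot 6 \left(-3\right)} = -5684 + \frac{1}{-554 + \left(2 \left(-18\right)\right)^{2} - 487 \cdot 2 \left(-18\right)} = -5684 + \frac{1}{-554 + \left(-36\right)^{2} - -17532} = -5684 + \frac{1}{-554 + 1296 + 17532} = -5684 + \frac{1}{18274} = - \frac{103869415}{18274}$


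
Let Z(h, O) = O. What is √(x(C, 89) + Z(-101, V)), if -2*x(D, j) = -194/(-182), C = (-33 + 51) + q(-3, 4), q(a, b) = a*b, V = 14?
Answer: √446082/182 ≈ 3.6697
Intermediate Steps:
C = 6 (C = (-33 + 51) - 3*4 = 18 - 12 = 6)
x(D, j) = -97/182 (x(D, j) = -(-97)/(-182) = -(-97)*(-1)/182 = -½*97/91 = -97/182)
√(x(C, 89) + Z(-101, V)) = √(-97/182 + 14) = √(2451/182) = √446082/182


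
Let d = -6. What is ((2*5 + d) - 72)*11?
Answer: -748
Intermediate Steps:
((2*5 + d) - 72)*11 = ((2*5 - 6) - 72)*11 = ((10 - 6) - 72)*11 = (4 - 72)*11 = -68*11 = -748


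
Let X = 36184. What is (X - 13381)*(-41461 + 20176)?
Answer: -485361855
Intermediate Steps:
(X - 13381)*(-41461 + 20176) = (36184 - 13381)*(-41461 + 20176) = 22803*(-21285) = -485361855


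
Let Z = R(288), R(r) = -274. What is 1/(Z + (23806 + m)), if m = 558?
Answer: 1/24090 ≈ 4.1511e-5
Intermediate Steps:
Z = -274
1/(Z + (23806 + m)) = 1/(-274 + (23806 + 558)) = 1/(-274 + 24364) = 1/24090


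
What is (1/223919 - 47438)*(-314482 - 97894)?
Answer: 4380369015991896/223919 ≈ 1.9562e+10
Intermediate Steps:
(1/223919 - 47438)*(-314482 - 97894) = (1/223919 - 47438)*(-412376) = -10622269521/223919*(-412376) = 4380369015991896/223919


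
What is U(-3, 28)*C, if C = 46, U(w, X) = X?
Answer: 1288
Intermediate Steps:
U(-3, 28)*C = 28*46 = 1288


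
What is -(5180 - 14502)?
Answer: 9322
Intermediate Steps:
-(5180 - 14502) = -1*(-9322) = 9322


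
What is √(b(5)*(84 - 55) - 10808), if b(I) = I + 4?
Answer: I*√10547 ≈ 102.7*I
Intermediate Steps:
b(I) = 4 + I
√(b(5)*(84 - 55) - 10808) = √((4 + 5)*(84 - 55) - 10808) = √(9*29 - 10808) = √(261 - 10808) = √(-10547) = I*√10547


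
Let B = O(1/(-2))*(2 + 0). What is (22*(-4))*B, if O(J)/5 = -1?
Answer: 880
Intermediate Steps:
O(J) = -5 (O(J) = 5*(-1) = -5)
B = -10 (B = -5*(2 + 0) = -5*2 = -10)
(22*(-4))*B = (22*(-4))*(-10) = -88*(-10) = 880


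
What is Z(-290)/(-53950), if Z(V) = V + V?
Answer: 58/5395 ≈ 0.010751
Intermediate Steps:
Z(V) = 2*V
Z(-290)/(-53950) = (2*(-290))/(-53950) = -580*(-1/53950) = 58/5395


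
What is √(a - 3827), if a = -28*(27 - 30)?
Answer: I*√3743 ≈ 61.18*I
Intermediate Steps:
a = 84 (a = -28*(-3) = 84)
√(a - 3827) = √(84 - 3827) = √(-3743) = I*√3743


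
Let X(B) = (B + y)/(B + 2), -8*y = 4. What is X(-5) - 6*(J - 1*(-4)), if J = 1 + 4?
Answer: -313/6 ≈ -52.167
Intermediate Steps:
y = -½ (y = -⅛*4 = -½ ≈ -0.50000)
J = 5
X(B) = (-½ + B)/(2 + B) (X(B) = (B - ½)/(B + 2) = (-½ + B)/(2 + B))
X(-5) - 6*(J - 1*(-4)) = (-½ - 5)/(2 - 5) - 6*(5 - 1*(-4)) = -11/2/(-3) - 6*(5 + 4) = -⅓*(-11/2) - 6*9 = 11/6 - 54 = -313/6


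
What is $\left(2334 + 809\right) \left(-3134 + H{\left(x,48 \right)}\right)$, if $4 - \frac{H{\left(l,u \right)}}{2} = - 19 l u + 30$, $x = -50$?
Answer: $-296655198$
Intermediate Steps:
$H{\left(l,u \right)} = -52 + 38 l u$ ($H{\left(l,u \right)} = 8 - 2 \left(- 19 l u + 30\right) = 8 - 2 \left(30 - 19 l u\right) = 8 + \left(-60 + 38 l u\right) = -52 + 38 l u$)
$\left(2334 + 809\right) \left(-3134 + H{\left(x,48 \right)}\right) = \left(2334 + 809\right) \left(-3134 + \left(-52 + 38 \left(-50\right) 48\right)\right) = 3143 \left(-3134 - 91252\right) = 3143 \left(-94386\right) = -296655198$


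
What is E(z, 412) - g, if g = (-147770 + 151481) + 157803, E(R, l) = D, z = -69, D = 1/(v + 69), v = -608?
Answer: -87056047/539 ≈ -1.6151e+5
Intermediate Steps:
D = -1/539 (D = 1/(-608 + 69) = 1/(-539) = -1/539 ≈ -0.0018553)
E(R, l) = -1/539
g = 161514 (g = 3711 + 157803 = 161514)
E(z, 412) - g = -1/539 - 1*161514 = -1/539 - 161514 = -87056047/539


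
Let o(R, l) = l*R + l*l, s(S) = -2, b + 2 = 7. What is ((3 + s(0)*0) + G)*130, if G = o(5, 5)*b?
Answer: 32890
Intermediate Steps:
b = 5 (b = -2 + 7 = 5)
o(R, l) = l² + R*l (o(R, l) = R*l + l² = l² + R*l)
G = 250 (G = (5*(5 + 5))*5 = (5*10)*5 = 50*5 = 250)
((3 + s(0)*0) + G)*130 = ((3 - 2*0) + 250)*130 = ((3 + 0) + 250)*130 = (3 + 250)*130 = 253*130 = 32890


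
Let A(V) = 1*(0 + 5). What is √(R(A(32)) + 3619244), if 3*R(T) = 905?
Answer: √32575911/3 ≈ 1902.5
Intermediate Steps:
A(V) = 5 (A(V) = 1*5 = 5)
R(T) = 905/3 (R(T) = (⅓)*905 = 905/3)
√(R(A(32)) + 3619244) = √(905/3 + 3619244) = √(10858637/3) = √32575911/3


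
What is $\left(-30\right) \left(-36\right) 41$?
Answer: $44280$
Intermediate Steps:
$\left(-30\right) \left(-36\right) 41 = 1080 \cdot 41 = 44280$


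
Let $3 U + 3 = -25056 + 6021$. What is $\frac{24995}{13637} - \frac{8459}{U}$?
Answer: $\frac{273973653}{86540402} \approx 3.1658$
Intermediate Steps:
$U = -6346$ ($U = -1 + \frac{-25056 + 6021}{3} = -1 + \frac{1}{3} \left(-19035\right) = -1 - 6345 = -6346$)
$\frac{24995}{13637} - \frac{8459}{U} = \frac{24995}{13637} - \frac{8459}{-6346} = 24995 \cdot \frac{1}{13637} - - \frac{8459}{6346} = \frac{24995}{13637} + \frac{8459}{6346} = \frac{273973653}{86540402}$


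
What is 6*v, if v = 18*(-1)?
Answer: -108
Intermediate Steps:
v = -18
6*v = 6*(-18) = -108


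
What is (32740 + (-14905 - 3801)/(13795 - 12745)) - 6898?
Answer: 13557697/525 ≈ 25824.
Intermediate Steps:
(32740 + (-14905 - 3801)/(13795 - 12745)) - 6898 = (32740 - 18706/1050) - 6898 = (32740 - 18706*1/1050) - 6898 = (32740 - 9353/525) - 6898 = 17179147/525 - 6898 = 13557697/525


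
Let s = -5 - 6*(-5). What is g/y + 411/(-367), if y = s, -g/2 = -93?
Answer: 57987/9175 ≈ 6.3201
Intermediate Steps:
g = 186 (g = -2*(-93) = 186)
s = 25 (s = -5 + 30 = 25)
y = 25
g/y + 411/(-367) = 186/25 + 411/(-367) = 186*(1/25) + 411*(-1/367) = 186/25 - 411/367 = 57987/9175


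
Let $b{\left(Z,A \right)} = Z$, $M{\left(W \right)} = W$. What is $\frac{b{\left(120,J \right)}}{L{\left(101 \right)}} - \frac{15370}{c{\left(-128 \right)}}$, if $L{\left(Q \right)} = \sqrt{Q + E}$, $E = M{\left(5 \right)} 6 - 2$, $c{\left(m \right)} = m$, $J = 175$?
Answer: $\frac{7685}{64} + \frac{40 \sqrt{129}}{43} \approx 130.64$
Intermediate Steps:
$E = 28$ ($E = 5 \cdot 6 - 2 = 30 - 2 = 28$)
$L{\left(Q \right)} = \sqrt{28 + Q}$ ($L{\left(Q \right)} = \sqrt{Q + 28} = \sqrt{28 + Q}$)
$\frac{b{\left(120,J \right)}}{L{\left(101 \right)}} - \frac{15370}{c{\left(-128 \right)}} = \frac{120}{\sqrt{28 + 101}} - \frac{15370}{-128} = \frac{120}{\sqrt{129}} - - \frac{7685}{64} = 120 \frac{\sqrt{129}}{129} + \frac{7685}{64} = \frac{40 \sqrt{129}}{43} + \frac{7685}{64} = \frac{7685}{64} + \frac{40 \sqrt{129}}{43}$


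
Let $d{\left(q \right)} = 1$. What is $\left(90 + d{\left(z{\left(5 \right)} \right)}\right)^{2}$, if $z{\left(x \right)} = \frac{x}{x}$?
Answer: $8281$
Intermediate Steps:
$z{\left(x \right)} = 1$
$\left(90 + d{\left(z{\left(5 \right)} \right)}\right)^{2} = \left(90 + 1\right)^{2} = 91^{2} = 8281$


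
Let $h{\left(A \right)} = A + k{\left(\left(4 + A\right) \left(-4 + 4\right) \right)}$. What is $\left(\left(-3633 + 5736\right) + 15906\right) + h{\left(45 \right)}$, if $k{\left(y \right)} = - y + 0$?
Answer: $18054$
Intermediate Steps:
$k{\left(y \right)} = - y$
$h{\left(A \right)} = A$ ($h{\left(A \right)} = A - \left(4 + A\right) \left(-4 + 4\right) = A - \left(4 + A\right) 0 = A - 0 = A + 0 = A$)
$\left(\left(-3633 + 5736\right) + 15906\right) + h{\left(45 \right)} = \left(\left(-3633 + 5736\right) + 15906\right) + 45 = \left(2103 + 15906\right) + 45 = 18009 + 45 = 18054$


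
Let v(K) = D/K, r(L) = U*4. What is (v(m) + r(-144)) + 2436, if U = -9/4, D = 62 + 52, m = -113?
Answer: 274137/113 ≈ 2426.0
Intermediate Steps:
D = 114
U = -9/4 (U = -9*¼ = -9/4 ≈ -2.2500)
r(L) = -9 (r(L) = -9/4*4 = -9)
v(K) = 114/K
(v(m) + r(-144)) + 2436 = (114/(-113) - 9) + 2436 = (114*(-1/113) - 9) + 2436 = (-114/113 - 9) + 2436 = -1131/113 + 2436 = 274137/113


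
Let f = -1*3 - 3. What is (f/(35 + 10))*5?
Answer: -2/3 ≈ -0.66667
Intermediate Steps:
f = -6 (f = -3 - 3 = -6)
(f/(35 + 10))*5 = -6/(35 + 10)*5 = -6/45*5 = -6*1/45*5 = -2/15*5 = -2/3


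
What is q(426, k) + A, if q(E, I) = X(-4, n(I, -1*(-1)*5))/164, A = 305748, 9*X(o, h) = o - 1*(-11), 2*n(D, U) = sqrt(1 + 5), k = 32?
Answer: 451284055/1476 ≈ 3.0575e+5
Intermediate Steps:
n(D, U) = sqrt(6)/2 (n(D, U) = sqrt(1 + 5)/2 = sqrt(6)/2)
X(o, h) = 11/9 + o/9 (X(o, h) = (o - 1*(-11))/9 = (o + 11)/9 = (11 + o)/9 = 11/9 + o/9)
q(E, I) = 7/1476 (q(E, I) = (11/9 + (1/9)*(-4))/164 = (11/9 - 4/9)*(1/164) = (7/9)*(1/164) = 7/1476)
q(426, k) + A = 7/1476 + 305748 = 451284055/1476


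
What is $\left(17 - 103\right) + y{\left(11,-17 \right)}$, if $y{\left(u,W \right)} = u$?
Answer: $-75$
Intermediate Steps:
$\left(17 - 103\right) + y{\left(11,-17 \right)} = \left(17 - 103\right) + 11 = -86 + 11 = -75$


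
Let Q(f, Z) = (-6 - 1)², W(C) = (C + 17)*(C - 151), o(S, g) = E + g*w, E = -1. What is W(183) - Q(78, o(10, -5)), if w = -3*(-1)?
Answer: 6351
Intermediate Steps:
w = 3
o(S, g) = -1 + 3*g (o(S, g) = -1 + g*3 = -1 + 3*g)
W(C) = (-151 + C)*(17 + C) (W(C) = (17 + C)*(-151 + C) = (-151 + C)*(17 + C))
Q(f, Z) = 49 (Q(f, Z) = (-7)² = 49)
W(183) - Q(78, o(10, -5)) = (-2567 + 183² - 134*183) - 1*49 = (-2567 + 33489 - 24522) - 49 = 6400 - 49 = 6351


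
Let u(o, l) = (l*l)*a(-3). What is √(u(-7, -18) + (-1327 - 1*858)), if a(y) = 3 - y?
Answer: I*√241 ≈ 15.524*I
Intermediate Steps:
u(o, l) = 6*l² (u(o, l) = (l*l)*(3 - 1*(-3)) = l²*(3 + 3) = l²*6 = 6*l²)
√(u(-7, -18) + (-1327 - 1*858)) = √(6*(-18)² + (-1327 - 1*858)) = √(6*324 + (-1327 - 858)) = √(1944 - 2185) = √(-241) = I*√241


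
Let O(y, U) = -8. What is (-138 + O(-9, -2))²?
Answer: 21316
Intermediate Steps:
(-138 + O(-9, -2))² = (-138 - 8)² = (-146)² = 21316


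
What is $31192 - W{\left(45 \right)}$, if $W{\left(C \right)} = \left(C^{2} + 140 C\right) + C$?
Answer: $22822$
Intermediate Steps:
$W{\left(C \right)} = C^{2} + 141 C$
$31192 - W{\left(45 \right)} = 31192 - 45 \left(141 + 45\right) = 31192 - 45 \cdot 186 = 31192 - 8370 = 22822$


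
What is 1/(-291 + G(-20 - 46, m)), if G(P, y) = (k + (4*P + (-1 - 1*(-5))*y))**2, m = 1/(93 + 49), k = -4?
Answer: 5041/360521745 ≈ 1.3983e-5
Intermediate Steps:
m = 1/142 ≈ 0.0070423
G(P, y) = (-4 + 4*P + 4*y)**2 (G(P, y) = (-4 + (4*P + (-1 - 1*(-5))*y))**2 = (-4 + (4*P + (-1 + 5)*y))**2 = (-4 + (4*P + 4*y))**2 = (-4 + 4*P + 4*y)**2)
1/(-291 + G(-20 - 46, m)) = 1/(-291 + 16*(-1 + (-20 - 46) + 1/142)**2) = 1/(-291 + 16*(-1 - 66 + 1/142)**2) = 1/(-291 + 16*(-9513/142)**2) = 1/(-291 + 16*(90497169/20164)) = 1/(-291 + 361988676/5041) = 1/(360521745/5041) = 5041/360521745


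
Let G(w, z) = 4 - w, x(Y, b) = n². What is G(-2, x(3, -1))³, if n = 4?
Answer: 216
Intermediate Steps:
x(Y, b) = 16 (x(Y, b) = 4² = 16)
G(-2, x(3, -1))³ = (4 - 1*(-2))³ = (4 + 2)³ = 6³ = 216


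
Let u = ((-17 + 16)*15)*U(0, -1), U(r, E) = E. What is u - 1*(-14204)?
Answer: 14219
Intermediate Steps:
u = 15 (u = ((-17 + 16)*15)*(-1) = -1*15*(-1) = -15*(-1) = 15)
u - 1*(-14204) = 15 - 1*(-14204) = 15 + 14204 = 14219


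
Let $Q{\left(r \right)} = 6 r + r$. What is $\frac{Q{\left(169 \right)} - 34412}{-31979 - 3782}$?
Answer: $\frac{33229}{35761} \approx 0.9292$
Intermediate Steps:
$Q{\left(r \right)} = 7 r$
$\frac{Q{\left(169 \right)} - 34412}{-31979 - 3782} = \frac{7 \cdot 169 - 34412}{-31979 - 3782} = \frac{1183 - 34412}{-35761} = \left(-33229\right) \left(- \frac{1}{35761}\right) = \frac{33229}{35761}$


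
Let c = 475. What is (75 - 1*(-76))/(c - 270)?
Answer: 151/205 ≈ 0.73659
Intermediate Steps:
(75 - 1*(-76))/(c - 270) = (75 - 1*(-76))/(475 - 270) = (75 + 76)/205 = 151*(1/205) = 151/205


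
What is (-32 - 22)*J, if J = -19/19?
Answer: 54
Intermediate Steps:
J = -1 (J = -19*1/19 = -1)
(-32 - 22)*J = (-32 - 22)*(-1) = -54*(-1) = 54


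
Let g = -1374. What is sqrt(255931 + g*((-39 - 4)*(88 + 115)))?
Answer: sqrt(12249577) ≈ 3499.9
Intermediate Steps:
sqrt(255931 + g*((-39 - 4)*(88 + 115))) = sqrt(255931 - 1374*(-39 - 4)*(88 + 115)) = sqrt(255931 - (-59082)*203) = sqrt(255931 - 1374*(-8729)) = sqrt(255931 + 11993646) = sqrt(12249577)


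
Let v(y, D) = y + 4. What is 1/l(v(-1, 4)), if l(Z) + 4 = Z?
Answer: -1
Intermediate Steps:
v(y, D) = 4 + y
l(Z) = -4 + Z
1/l(v(-1, 4)) = 1/(-4 + (4 - 1)) = 1/(-4 + 3) = 1/(-1) = -1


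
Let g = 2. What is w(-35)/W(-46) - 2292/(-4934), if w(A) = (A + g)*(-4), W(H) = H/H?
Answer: 326790/2467 ≈ 132.46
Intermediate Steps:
W(H) = 1
w(A) = -8 - 4*A (w(A) = (A + 2)*(-4) = (2 + A)*(-4) = -8 - 4*A)
w(-35)/W(-46) - 2292/(-4934) = (-8 - 4*(-35))/1 - 2292/(-4934) = (-8 + 140)*1 - 2292*(-1/4934) = 132*1 + 1146/2467 = 132 + 1146/2467 = 326790/2467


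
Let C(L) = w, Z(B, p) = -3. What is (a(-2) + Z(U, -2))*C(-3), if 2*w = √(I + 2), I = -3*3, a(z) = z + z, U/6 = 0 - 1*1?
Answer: -7*I*√7/2 ≈ -9.2601*I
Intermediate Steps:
U = -6 (U = 6*(0 - 1*1) = 6*(0 - 1) = 6*(-1) = -6)
a(z) = 2*z
I = -9
w = I*√7/2 (w = √(-9 + 2)/2 = √(-7)/2 = (I*√7)/2 = I*√7/2 ≈ 1.3229*I)
C(L) = I*√7/2
(a(-2) + Z(U, -2))*C(-3) = (2*(-2) - 3)*(I*√7/2) = (-4 - 3)*(I*√7/2) = -7*I*√7/2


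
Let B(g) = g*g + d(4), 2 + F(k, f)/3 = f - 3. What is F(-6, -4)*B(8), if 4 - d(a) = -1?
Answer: -1863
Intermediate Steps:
d(a) = 5 (d(a) = 4 - 1*(-1) = 4 + 1 = 5)
F(k, f) = -15 + 3*f (F(k, f) = -6 + 3*(f - 3) = -6 + 3*(-3 + f) = -6 + (-9 + 3*f) = -15 + 3*f)
B(g) = 5 + g**2 (B(g) = g*g + 5 = g**2 + 5 = 5 + g**2)
F(-6, -4)*B(8) = (-15 + 3*(-4))*(5 + 8**2) = (-15 - 12)*(5 + 64) = -27*69 = -1863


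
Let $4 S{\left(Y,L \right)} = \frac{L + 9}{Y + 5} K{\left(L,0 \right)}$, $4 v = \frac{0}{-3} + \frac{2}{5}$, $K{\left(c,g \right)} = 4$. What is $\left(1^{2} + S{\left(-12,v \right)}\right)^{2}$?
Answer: $\frac{9}{100} \approx 0.09$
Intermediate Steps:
$v = \frac{1}{10}$ ($v = \frac{\frac{0}{-3} + \frac{2}{5}}{4} = \frac{0 \left(- \frac{1}{3}\right) + 2 \cdot \frac{1}{5}}{4} = \frac{0 + \frac{2}{5}}{4} = \frac{1}{4} \cdot \frac{2}{5} = \frac{1}{10} \approx 0.1$)
$S{\left(Y,L \right)} = \frac{9 + L}{5 + Y}$ ($S{\left(Y,L \right)} = \frac{\frac{L + 9}{Y + 5} \cdot 4}{4} = \frac{\frac{9 + L}{5 + Y} 4}{4} = \frac{4 \frac{1}{5 + Y} \left(9 + L\right)}{4} = \frac{9 + L}{5 + Y}$)
$\left(1^{2} + S{\left(-12,v \right)}\right)^{2} = \left(1^{2} + \frac{9 + \frac{1}{10}}{5 - 12}\right)^{2} = \left(1 + \frac{1}{-7} \cdot \frac{91}{10}\right)^{2} = \left(1 - \frac{13}{10}\right)^{2} = \left(- \frac{3}{10}\right)^{2} = \frac{9}{100}$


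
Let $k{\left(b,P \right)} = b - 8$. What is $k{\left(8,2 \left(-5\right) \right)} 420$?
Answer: $0$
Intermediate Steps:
$k{\left(b,P \right)} = -8 + b$
$k{\left(8,2 \left(-5\right) \right)} 420 = \left(-8 + 8\right) 420 = 0 \cdot 420 = 0$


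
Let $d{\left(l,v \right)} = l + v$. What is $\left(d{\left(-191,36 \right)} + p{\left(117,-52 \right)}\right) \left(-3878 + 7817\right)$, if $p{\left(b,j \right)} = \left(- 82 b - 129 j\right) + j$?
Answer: $-12183327$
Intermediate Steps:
$p{\left(b,j \right)} = - 128 j - 82 b$ ($p{\left(b,j \right)} = \left(- 129 j - 82 b\right) + j = - 128 j - 82 b$)
$\left(d{\left(-191,36 \right)} + p{\left(117,-52 \right)}\right) \left(-3878 + 7817\right) = \left(\left(-191 + 36\right) - 2938\right) \left(-3878 + 7817\right) = \left(-155 + \left(6656 - 9594\right)\right) 3939 = \left(-155 - 2938\right) 3939 = \left(-3093\right) 3939 = -12183327$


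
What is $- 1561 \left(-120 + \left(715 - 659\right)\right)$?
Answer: $99904$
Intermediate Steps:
$- 1561 \left(-120 + \left(715 - 659\right)\right) = - 1561 \left(-120 + 56\right) = \left(-1561\right) \left(-64\right) = 99904$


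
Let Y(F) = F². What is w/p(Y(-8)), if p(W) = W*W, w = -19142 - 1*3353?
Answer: -22495/4096 ≈ -5.4919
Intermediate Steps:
w = -22495 (w = -19142 - 3353 = -22495)
p(W) = W²
w/p(Y(-8)) = -22495/(((-8)²)²) = -22495/(64²) = -22495/4096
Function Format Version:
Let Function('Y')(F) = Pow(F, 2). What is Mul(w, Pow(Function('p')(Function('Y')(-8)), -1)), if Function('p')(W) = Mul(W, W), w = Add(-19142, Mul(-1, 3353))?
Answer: Rational(-22495, 4096) ≈ -5.4919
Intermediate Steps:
w = -22495 (w = Add(-19142, -3353) = -22495)
Function('p')(W) = Pow(W, 2)
Mul(w, Pow(Function('p')(Function('Y')(-8)), -1)) = Mul(-22495, Pow(Pow(Pow(-8, 2), 2), -1)) = Mul(-22495, Pow(Pow(64, 2), -1)) = Mul(-22495, Pow(4096, -1)) = Mul(-22495, Rational(1, 4096)) = Rational(-22495, 4096)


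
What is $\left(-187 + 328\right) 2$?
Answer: $282$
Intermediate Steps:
$\left(-187 + 328\right) 2 = 141 \cdot 2 = 282$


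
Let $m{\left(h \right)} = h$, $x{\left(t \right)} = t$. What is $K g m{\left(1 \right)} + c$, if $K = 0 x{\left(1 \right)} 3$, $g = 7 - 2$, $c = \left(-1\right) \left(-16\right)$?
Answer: $16$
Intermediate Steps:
$c = 16$
$g = 5$ ($g = 7 - 2 = 5$)
$K = 0$ ($K = 0 \cdot 1 \cdot 3 = 0 \cdot 3 = 0$)
$K g m{\left(1 \right)} + c = 0 \cdot 5 \cdot 1 + 16 = 0 \cdot 5 + 16 = 0 + 16 = 16$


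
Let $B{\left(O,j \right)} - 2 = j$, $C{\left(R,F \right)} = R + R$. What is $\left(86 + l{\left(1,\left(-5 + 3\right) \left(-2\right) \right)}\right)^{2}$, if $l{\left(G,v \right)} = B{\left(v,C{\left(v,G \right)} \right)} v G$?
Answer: $15876$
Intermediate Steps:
$C{\left(R,F \right)} = 2 R$
$B{\left(O,j \right)} = 2 + j$
$l{\left(G,v \right)} = G v \left(2 + 2 v\right)$ ($l{\left(G,v \right)} = \left(2 + 2 v\right) v G = v \left(2 + 2 v\right) G = G v \left(2 + 2 v\right)$)
$\left(86 + l{\left(1,\left(-5 + 3\right) \left(-2\right) \right)}\right)^{2} = \left(86 + 2 \cdot 1 \left(-5 + 3\right) \left(-2\right) \left(1 + \left(-5 + 3\right) \left(-2\right)\right)\right)^{2} = \left(86 + 2 \cdot 1 \left(\left(-2\right) \left(-2\right)\right) \left(1 - -4\right)\right)^{2} = \left(86 + 2 \cdot 1 \cdot 4 \left(1 + 4\right)\right)^{2} = \left(86 + 2 \cdot 1 \cdot 4 \cdot 5\right)^{2} = \left(86 + 40\right)^{2} = 126^{2} = 15876$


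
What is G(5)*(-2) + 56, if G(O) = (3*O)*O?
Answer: -94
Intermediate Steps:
G(O) = 3*O²
G(5)*(-2) + 56 = (3*5²)*(-2) + 56 = (3*25)*(-2) + 56 = 75*(-2) + 56 = -150 + 56 = -94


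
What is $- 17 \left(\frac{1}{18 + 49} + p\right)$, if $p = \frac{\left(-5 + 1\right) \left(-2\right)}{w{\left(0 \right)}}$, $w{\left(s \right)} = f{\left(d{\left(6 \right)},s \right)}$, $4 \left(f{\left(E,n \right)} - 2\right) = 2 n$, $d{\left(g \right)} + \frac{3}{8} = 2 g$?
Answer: $- \frac{4573}{67} \approx -68.254$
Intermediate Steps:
$d{\left(g \right)} = - \frac{3}{8} + 2 g$
$f{\left(E,n \right)} = 2 + \frac{n}{2}$ ($f{\left(E,n \right)} = 2 + \frac{2 n}{4} = 2 + \frac{n}{2}$)
$w{\left(s \right)} = 2 + \frac{s}{2}$
$p = 4$ ($p = \frac{\left(-5 + 1\right) \left(-2\right)}{2 + \frac{1}{2} \cdot 0} = \frac{\left(-4\right) \left(-2\right)}{2 + 0} = \frac{8}{2} = 8 \cdot \frac{1}{2} = 4$)
$- 17 \left(\frac{1}{18 + 49} + p\right) = - 17 \left(\frac{1}{18 + 49} + 4\right) = - 17 \left(\frac{1}{67} + 4\right) = \left(-17\right) \frac{269}{67} = - \frac{4573}{67}$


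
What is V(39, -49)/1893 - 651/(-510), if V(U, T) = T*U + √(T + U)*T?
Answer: 28637/107270 - 49*I*√10/1893 ≈ 0.26696 - 0.081855*I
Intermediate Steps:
V(U, T) = T*U + T*√(T + U)
V(39, -49)/1893 - 651/(-510) = -49*(39 + √(-49 + 39))/1893 - 651/(-510) = -49*(39 + √(-10))*(1/1893) - 651*(-1/510) = -49*(39 + I*√10)*(1/1893) + 217/170 = (-1911 - 49*I*√10)*(1/1893) + 217/170 = (-637/631 - 49*I*√10/1893) + 217/170 = 28637/107270 - 49*I*√10/1893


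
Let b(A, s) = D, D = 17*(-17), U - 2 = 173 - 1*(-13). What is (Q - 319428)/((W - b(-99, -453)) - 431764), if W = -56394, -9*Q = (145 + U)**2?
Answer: 110583/162623 ≈ 0.68000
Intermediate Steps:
U = 188 (U = 2 + (173 - 1*(-13)) = 2 + (173 + 13) = 2 + 186 = 188)
D = -289
b(A, s) = -289
Q = -12321 (Q = -(145 + 188)**2/9 = -1/9*333**2 = -1/9*110889 = -12321)
(Q - 319428)/((W - b(-99, -453)) - 431764) = (-12321 - 319428)/((-56394 - 1*(-289)) - 431764) = -331749/((-56394 + 289) - 431764) = -331749/(-56105 - 431764) = -331749/(-487869) = -331749*(-1/487869) = 110583/162623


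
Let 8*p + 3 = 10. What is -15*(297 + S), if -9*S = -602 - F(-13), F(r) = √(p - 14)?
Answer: -16375/3 - 5*I*√210/12 ≈ -5458.3 - 6.0381*I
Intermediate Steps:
p = 7/8 (p = -3/8 + (⅛)*10 = -3/8 + 5/4 = 7/8 ≈ 0.87500)
F(r) = I*√210/4 (F(r) = √(7/8 - 14) = √(-105/8) = I*√210/4)
S = 602/9 + I*√210/36 (S = -(-602 - I*√210/4)/9 = 602/9 + I*√210/36 ≈ 66.889 + 0.40254*I)
-15*(297 + S) = -15*(297 + (602/9 + I*√210/36)) = -15*(3275/9 + I*√210/36) = -16375/3 - 5*I*√210/12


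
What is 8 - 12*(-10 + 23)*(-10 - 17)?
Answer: 4220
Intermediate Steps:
8 - 12*(-10 + 23)*(-10 - 17) = 8 - 156*(-27) = 8 - 12*(-351) = 8 + 4212 = 4220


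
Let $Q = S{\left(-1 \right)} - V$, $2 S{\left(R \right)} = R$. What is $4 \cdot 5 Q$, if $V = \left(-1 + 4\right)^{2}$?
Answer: $-190$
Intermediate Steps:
$S{\left(R \right)} = \frac{R}{2}$
$V = 9$ ($V = 3^{2} = 9$)
$Q = - \frac{19}{2}$ ($Q = \frac{1}{2} \left(-1\right) - 9 = - \frac{1}{2} - 9 = - \frac{19}{2} \approx -9.5$)
$4 \cdot 5 Q = 4 \cdot 5 \left(- \frac{19}{2}\right) = 20 \left(- \frac{19}{2}\right) = -190$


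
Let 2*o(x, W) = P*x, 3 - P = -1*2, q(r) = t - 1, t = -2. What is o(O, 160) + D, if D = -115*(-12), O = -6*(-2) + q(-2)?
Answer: 2805/2 ≈ 1402.5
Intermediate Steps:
q(r) = -3 (q(r) = -2 - 1 = -3)
O = 9 (O = -6*(-2) - 3 = 12 - 3 = 9)
D = 1380
P = 5 (P = 3 - (-1)*2 = 3 - 1*(-2) = 3 + 2 = 5)
o(x, W) = 5*x/2 (o(x, W) = (5*x)/2 = 5*x/2)
o(O, 160) + D = (5/2)*9 + 1380 = 45/2 + 1380 = 2805/2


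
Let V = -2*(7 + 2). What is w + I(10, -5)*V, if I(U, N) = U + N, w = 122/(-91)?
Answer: -8312/91 ≈ -91.341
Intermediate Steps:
V = -18 (V = -2*9 = -18)
w = -122/91 (w = 122*(-1/91) = -122/91 ≈ -1.3407)
I(U, N) = N + U
w + I(10, -5)*V = -122/91 + (-5 + 10)*(-18) = -122/91 + 5*(-18) = -122/91 - 90 = -8312/91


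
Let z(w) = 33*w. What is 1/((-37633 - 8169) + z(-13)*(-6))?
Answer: -1/43228 ≈ -2.3133e-5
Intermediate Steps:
1/((-37633 - 8169) + z(-13)*(-6)) = 1/((-37633 - 8169) + (33*(-13))*(-6)) = 1/(-45802 - 429*(-6)) = 1/(-45802 + 2574) = 1/(-43228) = -1/43228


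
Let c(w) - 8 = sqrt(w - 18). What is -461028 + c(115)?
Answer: -461020 + sqrt(97) ≈ -4.6101e+5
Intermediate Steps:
c(w) = 8 + sqrt(-18 + w) (c(w) = 8 + sqrt(w - 18) = 8 + sqrt(-18 + w))
-461028 + c(115) = -461028 + (8 + sqrt(-18 + 115)) = -461028 + (8 + sqrt(97)) = -461020 + sqrt(97)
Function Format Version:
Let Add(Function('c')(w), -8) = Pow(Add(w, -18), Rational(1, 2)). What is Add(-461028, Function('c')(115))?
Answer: Add(-461020, Pow(97, Rational(1, 2))) ≈ -4.6101e+5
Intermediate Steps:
Function('c')(w) = Add(8, Pow(Add(-18, w), Rational(1, 2))) (Function('c')(w) = Add(8, Pow(Add(w, -18), Rational(1, 2))) = Add(8, Pow(Add(-18, w), Rational(1, 2))))
Add(-461028, Function('c')(115)) = Add(-461028, Add(8, Pow(Add(-18, 115), Rational(1, 2)))) = Add(-461028, Add(8, Pow(97, Rational(1, 2)))) = Add(-461020, Pow(97, Rational(1, 2)))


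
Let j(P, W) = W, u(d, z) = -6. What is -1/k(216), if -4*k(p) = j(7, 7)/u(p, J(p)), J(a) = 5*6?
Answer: -24/7 ≈ -3.4286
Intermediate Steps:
J(a) = 30
k(p) = 7/24 (k(p) = -7/(4*(-6)) = -7*(-1)/(4*6) = -¼*(-7/6) = 7/24)
-1/k(216) = -1/7/24 = -1*24/7 = -24/7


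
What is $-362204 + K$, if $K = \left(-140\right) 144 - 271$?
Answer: $-382635$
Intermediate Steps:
$K = -20431$ ($K = -20160 - 271 = -20431$)
$-362204 + K = -362204 - 20431 = -382635$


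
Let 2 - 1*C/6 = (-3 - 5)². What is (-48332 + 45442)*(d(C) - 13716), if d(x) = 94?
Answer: 39367580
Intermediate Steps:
C = -372 (C = 12 - 6*(-3 - 5)² = 12 - 6*(-8)² = 12 - 6*64 = 12 - 384 = -372)
(-48332 + 45442)*(d(C) - 13716) = (-48332 + 45442)*(94 - 13716) = -2890*(-13622) = 39367580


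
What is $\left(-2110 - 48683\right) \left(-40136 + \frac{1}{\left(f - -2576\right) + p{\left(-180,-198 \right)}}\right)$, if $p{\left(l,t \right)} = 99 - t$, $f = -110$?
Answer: $\frac{1877576231077}{921} \approx 2.0386 \cdot 10^{9}$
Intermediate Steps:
$\left(-2110 - 48683\right) \left(-40136 + \frac{1}{\left(f - -2576\right) + p{\left(-180,-198 \right)}}\right) = \left(-2110 - 48683\right) \left(-40136 + \frac{1}{\left(-110 - -2576\right) + \left(99 - -198\right)}\right) = - 50793 \left(-40136 + \frac{1}{\left(-110 + 2576\right) + \left(99 + 198\right)}\right) = - 50793 \left(-40136 + \frac{1}{2466 + 297}\right) = - 50793 \left(-40136 + \frac{1}{2763}\right) = \left(-50793\right) \left(- \frac{110895767}{2763}\right) = \frac{1877576231077}{921}$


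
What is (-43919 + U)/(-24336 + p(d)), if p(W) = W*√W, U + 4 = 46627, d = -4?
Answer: -1028196/9253765 + 338*I/9253765 ≈ -0.11111 + 3.6526e-5*I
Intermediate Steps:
U = 46623 (U = -4 + 46627 = 46623)
p(W) = W^(3/2)
(-43919 + U)/(-24336 + p(d)) = (-43919 + 46623)/(-24336 + (-4)^(3/2)) = 2704/(-24336 - 8*I) = 2704*((-24336 + 8*I)/592240960) = 169*(-24336 + 8*I)/37015060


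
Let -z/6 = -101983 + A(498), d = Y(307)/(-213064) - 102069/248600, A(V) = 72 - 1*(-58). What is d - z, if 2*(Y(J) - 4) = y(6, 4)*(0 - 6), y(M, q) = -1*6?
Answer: -367835715874157/601905800 ≈ -6.1112e+5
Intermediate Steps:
y(M, q) = -6
Y(J) = 22 (Y(J) = 4 + (-6*(0 - 6))/2 = 4 + (-6*(-6))/2 = 4 + (½)*36 = 4 + 18 = 22)
A(V) = 130 (A(V) = 72 + 58 = 130)
d = -247189757/601905800 (d = 22/(-213064) - 102069/248600 = 22*(-1/213064) - 102069*1/248600 = -11/106532 - 9279/22600 = -247189757/601905800 ≈ -0.41068)
z = 611118 (z = -6*(-101983 + 130) = -6*(-101853) = 611118)
d - z = -247189757/601905800 - 1*611118 = -247189757/601905800 - 611118 = -367835715874157/601905800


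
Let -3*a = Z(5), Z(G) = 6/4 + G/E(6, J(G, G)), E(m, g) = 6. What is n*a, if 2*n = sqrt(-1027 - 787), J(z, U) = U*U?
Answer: -7*I*sqrt(1814)/18 ≈ -16.563*I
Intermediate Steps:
J(z, U) = U**2
n = I*sqrt(1814)/2 (n = sqrt(-1027 - 787)/2 = sqrt(-1814)/2 = (I*sqrt(1814))/2 = I*sqrt(1814)/2 ≈ 21.296*I)
Z(G) = 3/2 + G/6 (Z(G) = 6/4 + G/6 = 6*(1/4) + G*(1/6) = 3/2 + G/6)
a = -7/9 (a = -(3/2 + (1/6)*5)/3 = -(3/2 + 5/6)/3 = -1/3*7/3 = -7/9 ≈ -0.77778)
n*a = (I*sqrt(1814)/2)*(-7/9) = -7*I*sqrt(1814)/18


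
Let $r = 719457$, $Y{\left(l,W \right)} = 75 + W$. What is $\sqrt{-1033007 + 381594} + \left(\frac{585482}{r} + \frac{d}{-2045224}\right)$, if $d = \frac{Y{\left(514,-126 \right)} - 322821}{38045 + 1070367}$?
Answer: $\frac{165907391849788415}{203871704898721452} + i \sqrt{651413} \approx 0.81378 + 807.1 i$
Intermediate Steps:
$d = - \frac{80718}{277103}$ ($d = \frac{\left(75 - 126\right) - 322821}{38045 + 1070367} = \frac{-51 - 322821}{1108412} = \left(-322872\right) \frac{1}{1108412} = - \frac{80718}{277103} \approx -0.29129$)
$\sqrt{-1033007 + 381594} + \left(\frac{585482}{r} + \frac{d}{-2045224}\right) = \sqrt{-1033007 + 381594} + \left(\frac{585482}{719457} - \frac{80718}{277103 \left(-2045224\right)}\right) = \sqrt{-651413} + \left(585482 \cdot \frac{1}{719457} - - \frac{40359}{283368853036}\right) = i \sqrt{651413} + \left(\frac{585482}{719457} + \frac{40359}{283368853036}\right) = i \sqrt{651413} + \frac{165907391849788415}{203871704898721452} = \frac{165907391849788415}{203871704898721452} + i \sqrt{651413}$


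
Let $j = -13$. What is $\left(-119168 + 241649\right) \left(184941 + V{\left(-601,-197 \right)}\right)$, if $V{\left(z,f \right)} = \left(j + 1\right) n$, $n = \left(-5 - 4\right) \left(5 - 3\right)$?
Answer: $22678214517$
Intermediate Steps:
$n = -18$ ($n = \left(-9\right) 2 = -18$)
$V{\left(z,f \right)} = 216$ ($V{\left(z,f \right)} = \left(-13 + 1\right) \left(-18\right) = \left(-12\right) \left(-18\right) = 216$)
$\left(-119168 + 241649\right) \left(184941 + V{\left(-601,-197 \right)}\right) = \left(-119168 + 241649\right) \left(184941 + 216\right) = 122481 \cdot 185157 = 22678214517$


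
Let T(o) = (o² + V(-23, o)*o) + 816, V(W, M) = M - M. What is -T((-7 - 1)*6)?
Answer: -3120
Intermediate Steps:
V(W, M) = 0
T(o) = 816 + o² (T(o) = (o² + 0*o) + 816 = (o² + 0) + 816 = o² + 816 = 816 + o²)
-T((-7 - 1)*6) = -(816 + ((-7 - 1)*6)²) = -(816 + (-8*6)²) = -(816 + (-48)²) = -(816 + 2304) = -1*3120 = -3120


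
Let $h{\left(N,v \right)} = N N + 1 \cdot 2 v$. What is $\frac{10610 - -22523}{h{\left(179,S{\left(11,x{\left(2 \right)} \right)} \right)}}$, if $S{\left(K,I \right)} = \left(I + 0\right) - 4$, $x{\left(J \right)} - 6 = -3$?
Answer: $\frac{33133}{32039} \approx 1.0341$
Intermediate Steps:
$x{\left(J \right)} = 3$ ($x{\left(J \right)} = 6 - 3 = 3$)
$S{\left(K,I \right)} = -4 + I$ ($S{\left(K,I \right)} = I - 4 = -4 + I$)
$h{\left(N,v \right)} = N^{2} + 2 v$
$\frac{10610 - -22523}{h{\left(179,S{\left(11,x{\left(2 \right)} \right)} \right)}} = \frac{10610 - -22523}{179^{2} + 2 \left(-4 + 3\right)} = \frac{10610 + 22523}{32041 + 2 \left(-1\right)} = \frac{33133}{32041 - 2} = \frac{33133}{32039}$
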